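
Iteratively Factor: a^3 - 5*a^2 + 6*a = (a - 3)*(a^2 - 2*a) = (a - 3)*(a - 2)*(a)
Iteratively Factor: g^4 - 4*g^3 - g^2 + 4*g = (g - 1)*(g^3 - 3*g^2 - 4*g) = (g - 1)*(g + 1)*(g^2 - 4*g) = (g - 4)*(g - 1)*(g + 1)*(g)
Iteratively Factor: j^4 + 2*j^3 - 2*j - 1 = (j + 1)*(j^3 + j^2 - j - 1) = (j + 1)^2*(j^2 - 1) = (j - 1)*(j + 1)^2*(j + 1)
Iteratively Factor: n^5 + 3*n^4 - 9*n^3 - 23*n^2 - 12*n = (n + 1)*(n^4 + 2*n^3 - 11*n^2 - 12*n) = (n + 1)^2*(n^3 + n^2 - 12*n) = (n - 3)*(n + 1)^2*(n^2 + 4*n) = n*(n - 3)*(n + 1)^2*(n + 4)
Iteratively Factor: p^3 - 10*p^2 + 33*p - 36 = (p - 3)*(p^2 - 7*p + 12) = (p - 3)^2*(p - 4)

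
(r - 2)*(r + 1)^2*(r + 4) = r^4 + 4*r^3 - 3*r^2 - 14*r - 8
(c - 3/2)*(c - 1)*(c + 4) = c^3 + 3*c^2/2 - 17*c/2 + 6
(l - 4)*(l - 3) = l^2 - 7*l + 12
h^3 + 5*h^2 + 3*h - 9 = (h - 1)*(h + 3)^2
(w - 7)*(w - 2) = w^2 - 9*w + 14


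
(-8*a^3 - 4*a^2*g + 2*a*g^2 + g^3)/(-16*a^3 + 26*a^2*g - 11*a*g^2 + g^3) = (4*a^2 + 4*a*g + g^2)/(8*a^2 - 9*a*g + g^2)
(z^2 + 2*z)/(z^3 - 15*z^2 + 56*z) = (z + 2)/(z^2 - 15*z + 56)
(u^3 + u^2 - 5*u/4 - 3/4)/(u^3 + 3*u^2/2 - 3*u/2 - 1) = (u + 3/2)/(u + 2)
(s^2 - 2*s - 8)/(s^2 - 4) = (s - 4)/(s - 2)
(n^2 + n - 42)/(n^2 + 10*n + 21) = (n - 6)/(n + 3)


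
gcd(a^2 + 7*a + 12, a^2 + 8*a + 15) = a + 3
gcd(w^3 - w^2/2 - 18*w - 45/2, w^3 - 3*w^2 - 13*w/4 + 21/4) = w + 3/2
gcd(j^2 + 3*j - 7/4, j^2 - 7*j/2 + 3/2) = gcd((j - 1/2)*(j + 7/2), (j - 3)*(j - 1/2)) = j - 1/2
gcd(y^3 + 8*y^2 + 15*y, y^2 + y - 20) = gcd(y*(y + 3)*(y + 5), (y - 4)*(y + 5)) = y + 5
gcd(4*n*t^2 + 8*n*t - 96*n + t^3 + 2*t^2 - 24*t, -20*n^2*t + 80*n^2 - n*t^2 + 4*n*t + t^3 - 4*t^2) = 4*n*t - 16*n + t^2 - 4*t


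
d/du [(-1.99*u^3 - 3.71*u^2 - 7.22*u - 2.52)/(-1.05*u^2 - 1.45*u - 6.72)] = (2.0895*u^4 + 5.771*u^3 + 37.9169*u^2 + 44.5704*u + 44.8644)/(1.1025*u^4 + 3.045*u^3 + 16.2145*u^2 + 19.488*u + 45.1584)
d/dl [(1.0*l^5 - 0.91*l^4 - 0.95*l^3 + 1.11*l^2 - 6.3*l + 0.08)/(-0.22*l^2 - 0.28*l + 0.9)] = (-0.66*l^6 - 0.7196*l^5 + 5.4734*l^4 - 2.744*l^3 - 4.2618*l^2 + 2.0332*l - 5.6476)/(0.0484*l^4 + 0.1232*l^3 - 0.3176*l^2 - 0.504*l + 0.81)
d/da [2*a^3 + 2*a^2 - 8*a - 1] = 6*a^2 + 4*a - 8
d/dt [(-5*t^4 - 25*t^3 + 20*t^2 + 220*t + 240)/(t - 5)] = 5*(-3*t^4 + 10*t^3 + 79*t^2 - 40*t - 268)/(t^2 - 10*t + 25)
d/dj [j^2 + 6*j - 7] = 2*j + 6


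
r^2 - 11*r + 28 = (r - 7)*(r - 4)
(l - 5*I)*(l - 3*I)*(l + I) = l^3 - 7*I*l^2 - 7*l - 15*I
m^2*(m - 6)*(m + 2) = m^4 - 4*m^3 - 12*m^2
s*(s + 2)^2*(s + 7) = s^4 + 11*s^3 + 32*s^2 + 28*s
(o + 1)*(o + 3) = o^2 + 4*o + 3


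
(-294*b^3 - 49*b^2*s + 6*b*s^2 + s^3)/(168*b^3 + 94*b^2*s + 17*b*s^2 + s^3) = (-7*b + s)/(4*b + s)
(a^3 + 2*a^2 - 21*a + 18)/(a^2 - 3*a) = a + 5 - 6/a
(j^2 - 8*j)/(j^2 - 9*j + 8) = j/(j - 1)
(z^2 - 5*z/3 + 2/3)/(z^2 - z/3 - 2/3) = (3*z - 2)/(3*z + 2)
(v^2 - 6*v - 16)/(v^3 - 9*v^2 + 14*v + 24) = (v^2 - 6*v - 16)/(v^3 - 9*v^2 + 14*v + 24)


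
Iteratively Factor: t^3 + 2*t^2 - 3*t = (t)*(t^2 + 2*t - 3) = t*(t - 1)*(t + 3)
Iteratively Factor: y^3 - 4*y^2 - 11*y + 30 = (y - 2)*(y^2 - 2*y - 15) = (y - 2)*(y + 3)*(y - 5)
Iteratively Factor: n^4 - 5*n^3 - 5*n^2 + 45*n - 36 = (n - 3)*(n^3 - 2*n^2 - 11*n + 12) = (n - 4)*(n - 3)*(n^2 + 2*n - 3) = (n - 4)*(n - 3)*(n + 3)*(n - 1)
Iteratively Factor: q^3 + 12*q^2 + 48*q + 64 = (q + 4)*(q^2 + 8*q + 16) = (q + 4)^2*(q + 4)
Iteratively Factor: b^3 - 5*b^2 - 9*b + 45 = (b + 3)*(b^2 - 8*b + 15) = (b - 5)*(b + 3)*(b - 3)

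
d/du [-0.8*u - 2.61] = -0.800000000000000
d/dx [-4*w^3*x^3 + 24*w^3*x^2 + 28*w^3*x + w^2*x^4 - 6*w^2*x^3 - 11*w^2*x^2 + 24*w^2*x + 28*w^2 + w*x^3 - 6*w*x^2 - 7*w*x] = w*(-12*w^2*x^2 + 48*w^2*x + 28*w^2 + 4*w*x^3 - 18*w*x^2 - 22*w*x + 24*w + 3*x^2 - 12*x - 7)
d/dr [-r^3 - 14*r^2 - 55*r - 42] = -3*r^2 - 28*r - 55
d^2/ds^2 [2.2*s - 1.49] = 0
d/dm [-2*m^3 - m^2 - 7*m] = -6*m^2 - 2*m - 7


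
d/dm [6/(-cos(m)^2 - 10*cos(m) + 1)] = -12*(cos(m) + 5)*sin(m)/(sin(m)^2 - 10*cos(m))^2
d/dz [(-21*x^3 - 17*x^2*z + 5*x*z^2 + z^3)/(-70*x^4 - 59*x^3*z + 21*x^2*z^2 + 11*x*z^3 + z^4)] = (-x^2 + 6*x*z - z^2)/(100*x^4 - 60*x^3*z - 11*x^2*z^2 + 6*x*z^3 + z^4)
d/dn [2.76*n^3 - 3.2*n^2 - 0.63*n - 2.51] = 8.28*n^2 - 6.4*n - 0.63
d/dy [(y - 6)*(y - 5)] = 2*y - 11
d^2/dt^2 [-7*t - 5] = 0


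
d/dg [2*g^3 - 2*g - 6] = 6*g^2 - 2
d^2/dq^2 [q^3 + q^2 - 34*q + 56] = 6*q + 2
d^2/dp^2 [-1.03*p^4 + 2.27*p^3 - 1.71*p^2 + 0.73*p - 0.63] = -12.36*p^2 + 13.62*p - 3.42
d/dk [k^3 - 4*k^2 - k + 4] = 3*k^2 - 8*k - 1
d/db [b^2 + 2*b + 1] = 2*b + 2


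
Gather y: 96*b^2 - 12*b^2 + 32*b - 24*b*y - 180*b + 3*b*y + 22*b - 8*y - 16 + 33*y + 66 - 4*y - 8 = 84*b^2 - 126*b + y*(21 - 21*b) + 42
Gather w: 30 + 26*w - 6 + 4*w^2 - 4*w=4*w^2 + 22*w + 24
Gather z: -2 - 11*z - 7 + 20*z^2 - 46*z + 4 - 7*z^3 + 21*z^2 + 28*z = -7*z^3 + 41*z^2 - 29*z - 5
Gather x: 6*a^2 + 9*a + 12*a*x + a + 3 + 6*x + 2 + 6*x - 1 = 6*a^2 + 10*a + x*(12*a + 12) + 4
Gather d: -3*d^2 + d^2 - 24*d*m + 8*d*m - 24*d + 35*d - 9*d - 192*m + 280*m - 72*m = -2*d^2 + d*(2 - 16*m) + 16*m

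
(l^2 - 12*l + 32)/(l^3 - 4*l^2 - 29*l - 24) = (l - 4)/(l^2 + 4*l + 3)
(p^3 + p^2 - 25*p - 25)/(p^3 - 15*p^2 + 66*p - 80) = (p^2 + 6*p + 5)/(p^2 - 10*p + 16)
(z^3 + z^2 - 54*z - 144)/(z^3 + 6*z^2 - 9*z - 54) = (z - 8)/(z - 3)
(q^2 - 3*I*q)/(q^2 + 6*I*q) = (q - 3*I)/(q + 6*I)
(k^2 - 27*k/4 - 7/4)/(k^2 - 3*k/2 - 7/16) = 4*(k - 7)/(4*k - 7)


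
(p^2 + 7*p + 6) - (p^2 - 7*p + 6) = 14*p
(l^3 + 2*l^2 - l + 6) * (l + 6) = l^4 + 8*l^3 + 11*l^2 + 36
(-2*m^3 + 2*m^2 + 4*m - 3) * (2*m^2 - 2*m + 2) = -4*m^5 + 8*m^4 - 10*m^2 + 14*m - 6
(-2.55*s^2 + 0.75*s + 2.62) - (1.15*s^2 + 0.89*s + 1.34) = -3.7*s^2 - 0.14*s + 1.28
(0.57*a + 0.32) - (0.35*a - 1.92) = 0.22*a + 2.24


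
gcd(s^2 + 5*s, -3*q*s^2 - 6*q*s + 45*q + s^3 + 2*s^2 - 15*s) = s + 5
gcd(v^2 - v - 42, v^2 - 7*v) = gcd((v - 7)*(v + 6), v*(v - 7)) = v - 7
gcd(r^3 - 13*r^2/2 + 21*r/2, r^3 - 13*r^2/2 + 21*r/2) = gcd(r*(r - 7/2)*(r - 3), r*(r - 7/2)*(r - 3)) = r^3 - 13*r^2/2 + 21*r/2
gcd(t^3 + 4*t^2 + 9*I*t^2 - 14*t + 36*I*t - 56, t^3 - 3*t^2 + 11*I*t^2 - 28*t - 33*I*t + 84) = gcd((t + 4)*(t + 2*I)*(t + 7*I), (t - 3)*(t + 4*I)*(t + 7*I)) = t + 7*I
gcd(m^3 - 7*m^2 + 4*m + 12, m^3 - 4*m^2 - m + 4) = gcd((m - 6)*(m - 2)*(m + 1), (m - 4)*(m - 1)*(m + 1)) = m + 1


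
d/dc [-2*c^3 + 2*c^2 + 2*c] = -6*c^2 + 4*c + 2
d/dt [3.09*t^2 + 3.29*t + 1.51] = 6.18*t + 3.29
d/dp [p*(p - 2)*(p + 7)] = 3*p^2 + 10*p - 14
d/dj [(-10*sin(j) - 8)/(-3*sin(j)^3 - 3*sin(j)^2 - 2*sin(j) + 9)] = -2*(30*sin(j)^3 + 51*sin(j)^2 + 24*sin(j) + 53)*cos(j)/(3*sin(j)^3 + 3*sin(j)^2 + 2*sin(j) - 9)^2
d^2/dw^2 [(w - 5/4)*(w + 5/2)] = 2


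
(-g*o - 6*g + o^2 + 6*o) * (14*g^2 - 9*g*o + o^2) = -14*g^3*o - 84*g^3 + 23*g^2*o^2 + 138*g^2*o - 10*g*o^3 - 60*g*o^2 + o^4 + 6*o^3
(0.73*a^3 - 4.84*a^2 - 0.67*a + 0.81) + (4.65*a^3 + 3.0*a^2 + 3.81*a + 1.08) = 5.38*a^3 - 1.84*a^2 + 3.14*a + 1.89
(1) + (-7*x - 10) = -7*x - 9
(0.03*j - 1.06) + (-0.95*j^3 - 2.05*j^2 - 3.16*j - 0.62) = -0.95*j^3 - 2.05*j^2 - 3.13*j - 1.68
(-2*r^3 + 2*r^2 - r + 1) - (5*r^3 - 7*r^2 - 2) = -7*r^3 + 9*r^2 - r + 3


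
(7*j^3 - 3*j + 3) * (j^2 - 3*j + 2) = 7*j^5 - 21*j^4 + 11*j^3 + 12*j^2 - 15*j + 6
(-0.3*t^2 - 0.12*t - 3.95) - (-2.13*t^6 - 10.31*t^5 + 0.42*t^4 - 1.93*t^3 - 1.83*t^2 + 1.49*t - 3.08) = 2.13*t^6 + 10.31*t^5 - 0.42*t^4 + 1.93*t^3 + 1.53*t^2 - 1.61*t - 0.87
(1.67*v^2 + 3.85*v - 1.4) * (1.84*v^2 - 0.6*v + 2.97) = 3.0728*v^4 + 6.082*v^3 + 0.0739000000000001*v^2 + 12.2745*v - 4.158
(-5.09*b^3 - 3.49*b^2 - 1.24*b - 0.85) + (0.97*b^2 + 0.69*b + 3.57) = -5.09*b^3 - 2.52*b^2 - 0.55*b + 2.72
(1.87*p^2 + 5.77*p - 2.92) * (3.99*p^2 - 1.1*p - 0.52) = 7.4613*p^4 + 20.9653*p^3 - 18.9702*p^2 + 0.2116*p + 1.5184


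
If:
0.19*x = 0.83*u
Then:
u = 0.228915662650602*x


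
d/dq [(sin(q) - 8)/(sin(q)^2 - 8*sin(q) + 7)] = (16*sin(q) + cos(q)^2 - 58)*cos(q)/(sin(q)^2 - 8*sin(q) + 7)^2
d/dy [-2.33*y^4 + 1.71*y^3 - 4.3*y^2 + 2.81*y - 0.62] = -9.32*y^3 + 5.13*y^2 - 8.6*y + 2.81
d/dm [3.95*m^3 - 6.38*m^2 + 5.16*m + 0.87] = 11.85*m^2 - 12.76*m + 5.16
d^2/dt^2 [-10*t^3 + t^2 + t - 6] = 2 - 60*t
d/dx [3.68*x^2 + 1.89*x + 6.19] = 7.36*x + 1.89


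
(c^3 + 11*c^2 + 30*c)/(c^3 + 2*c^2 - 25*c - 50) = c*(c + 6)/(c^2 - 3*c - 10)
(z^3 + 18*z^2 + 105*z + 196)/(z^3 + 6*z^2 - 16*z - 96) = (z^2 + 14*z + 49)/(z^2 + 2*z - 24)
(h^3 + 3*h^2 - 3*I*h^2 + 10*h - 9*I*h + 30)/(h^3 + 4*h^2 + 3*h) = (h^2 - 3*I*h + 10)/(h*(h + 1))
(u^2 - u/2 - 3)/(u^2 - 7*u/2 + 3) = (2*u + 3)/(2*u - 3)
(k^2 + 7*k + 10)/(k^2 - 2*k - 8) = (k + 5)/(k - 4)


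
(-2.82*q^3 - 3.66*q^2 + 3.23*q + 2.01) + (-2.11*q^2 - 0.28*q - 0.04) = -2.82*q^3 - 5.77*q^2 + 2.95*q + 1.97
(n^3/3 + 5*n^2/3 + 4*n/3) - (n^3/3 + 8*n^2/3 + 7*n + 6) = -n^2 - 17*n/3 - 6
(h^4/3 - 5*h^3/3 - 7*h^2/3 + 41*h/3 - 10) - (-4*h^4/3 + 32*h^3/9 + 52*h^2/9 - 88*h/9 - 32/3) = 5*h^4/3 - 47*h^3/9 - 73*h^2/9 + 211*h/9 + 2/3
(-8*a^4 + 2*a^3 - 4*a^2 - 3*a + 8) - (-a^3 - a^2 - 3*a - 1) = -8*a^4 + 3*a^3 - 3*a^2 + 9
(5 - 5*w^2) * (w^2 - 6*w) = -5*w^4 + 30*w^3 + 5*w^2 - 30*w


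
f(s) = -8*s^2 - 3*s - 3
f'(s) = -16*s - 3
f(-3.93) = -114.77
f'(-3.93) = 59.88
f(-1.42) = -14.87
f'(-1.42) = 19.72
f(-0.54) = -3.71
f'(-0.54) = 5.64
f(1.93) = -38.59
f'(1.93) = -33.88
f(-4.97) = -185.70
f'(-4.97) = 76.52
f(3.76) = -127.38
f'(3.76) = -63.16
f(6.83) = -396.68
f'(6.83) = -112.28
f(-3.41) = -85.79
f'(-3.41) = 51.56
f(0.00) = -3.00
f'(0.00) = -3.00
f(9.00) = -678.00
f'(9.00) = -147.00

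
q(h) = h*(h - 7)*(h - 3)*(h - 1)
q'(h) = h*(h - 7)*(h - 3) + h*(h - 7)*(h - 1) + h*(h - 3)*(h - 1) + (h - 7)*(h - 3)*(h - 1) = 4*h^3 - 33*h^2 + 62*h - 21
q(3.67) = -21.86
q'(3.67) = -40.21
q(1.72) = 8.37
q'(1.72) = 8.37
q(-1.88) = 234.63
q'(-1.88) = -280.77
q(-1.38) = 120.55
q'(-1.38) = -179.92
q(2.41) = 9.20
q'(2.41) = -7.26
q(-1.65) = 175.87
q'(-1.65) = -231.11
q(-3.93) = 1467.55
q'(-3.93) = -1017.14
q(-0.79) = 41.75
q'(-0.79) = -92.55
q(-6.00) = 4914.00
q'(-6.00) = -2445.00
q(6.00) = -90.00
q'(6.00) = 27.00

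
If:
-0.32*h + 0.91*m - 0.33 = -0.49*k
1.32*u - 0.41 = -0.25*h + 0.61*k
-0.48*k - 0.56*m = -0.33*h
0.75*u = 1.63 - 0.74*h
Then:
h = 2.09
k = 0.42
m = 0.87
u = 0.11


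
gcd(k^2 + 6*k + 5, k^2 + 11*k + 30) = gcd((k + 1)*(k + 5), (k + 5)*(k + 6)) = k + 5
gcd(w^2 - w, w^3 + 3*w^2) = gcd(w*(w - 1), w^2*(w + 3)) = w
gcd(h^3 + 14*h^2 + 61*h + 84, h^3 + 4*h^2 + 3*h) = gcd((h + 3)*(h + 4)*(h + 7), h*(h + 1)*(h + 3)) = h + 3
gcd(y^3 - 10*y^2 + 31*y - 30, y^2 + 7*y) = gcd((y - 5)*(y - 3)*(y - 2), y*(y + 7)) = 1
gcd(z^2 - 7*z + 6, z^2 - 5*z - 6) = z - 6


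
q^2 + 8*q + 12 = (q + 2)*(q + 6)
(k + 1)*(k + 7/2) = k^2 + 9*k/2 + 7/2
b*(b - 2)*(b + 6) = b^3 + 4*b^2 - 12*b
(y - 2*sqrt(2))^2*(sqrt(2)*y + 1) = sqrt(2)*y^3 - 7*y^2 + 4*sqrt(2)*y + 8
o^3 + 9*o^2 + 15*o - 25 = (o - 1)*(o + 5)^2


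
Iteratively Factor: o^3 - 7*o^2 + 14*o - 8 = (o - 1)*(o^2 - 6*o + 8) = (o - 2)*(o - 1)*(o - 4)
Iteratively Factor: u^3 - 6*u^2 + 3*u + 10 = (u + 1)*(u^2 - 7*u + 10) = (u - 5)*(u + 1)*(u - 2)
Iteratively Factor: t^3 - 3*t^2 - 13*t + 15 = (t + 3)*(t^2 - 6*t + 5) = (t - 5)*(t + 3)*(t - 1)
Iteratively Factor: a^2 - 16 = (a + 4)*(a - 4)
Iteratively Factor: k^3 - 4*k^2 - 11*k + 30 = (k - 5)*(k^2 + k - 6) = (k - 5)*(k + 3)*(k - 2)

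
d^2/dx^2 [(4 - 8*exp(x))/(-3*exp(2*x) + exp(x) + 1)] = (72*exp(4*x) - 120*exp(3*x) + 180*exp(2*x) - 60*exp(x) + 12)*exp(x)/(27*exp(6*x) - 27*exp(5*x) - 18*exp(4*x) + 17*exp(3*x) + 6*exp(2*x) - 3*exp(x) - 1)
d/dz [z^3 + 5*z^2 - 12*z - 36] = 3*z^2 + 10*z - 12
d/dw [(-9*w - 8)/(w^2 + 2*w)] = (9*w^2 + 16*w + 16)/(w^2*(w^2 + 4*w + 4))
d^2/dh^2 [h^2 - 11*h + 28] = 2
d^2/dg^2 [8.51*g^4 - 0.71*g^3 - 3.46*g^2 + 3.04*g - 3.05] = 102.12*g^2 - 4.26*g - 6.92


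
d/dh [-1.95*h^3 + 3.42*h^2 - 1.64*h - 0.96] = -5.85*h^2 + 6.84*h - 1.64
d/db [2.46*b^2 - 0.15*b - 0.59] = 4.92*b - 0.15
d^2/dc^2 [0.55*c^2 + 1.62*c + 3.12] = 1.10000000000000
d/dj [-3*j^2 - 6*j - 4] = -6*j - 6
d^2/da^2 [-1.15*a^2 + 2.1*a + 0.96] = -2.30000000000000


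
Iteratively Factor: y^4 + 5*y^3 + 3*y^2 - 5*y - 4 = (y + 1)*(y^3 + 4*y^2 - y - 4) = (y + 1)*(y + 4)*(y^2 - 1) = (y - 1)*(y + 1)*(y + 4)*(y + 1)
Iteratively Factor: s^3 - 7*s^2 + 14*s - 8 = (s - 4)*(s^2 - 3*s + 2) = (s - 4)*(s - 1)*(s - 2)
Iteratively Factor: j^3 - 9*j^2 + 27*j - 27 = (j - 3)*(j^2 - 6*j + 9) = (j - 3)^2*(j - 3)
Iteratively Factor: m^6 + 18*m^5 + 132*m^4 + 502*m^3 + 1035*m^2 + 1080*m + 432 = (m + 4)*(m^5 + 14*m^4 + 76*m^3 + 198*m^2 + 243*m + 108) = (m + 3)*(m + 4)*(m^4 + 11*m^3 + 43*m^2 + 69*m + 36) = (m + 3)*(m + 4)^2*(m^3 + 7*m^2 + 15*m + 9) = (m + 3)^2*(m + 4)^2*(m^2 + 4*m + 3) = (m + 3)^3*(m + 4)^2*(m + 1)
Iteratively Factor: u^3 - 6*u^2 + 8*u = (u)*(u^2 - 6*u + 8) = u*(u - 2)*(u - 4)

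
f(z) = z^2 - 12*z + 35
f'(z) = 2*z - 12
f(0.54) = 28.81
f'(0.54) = -10.92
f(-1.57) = 56.30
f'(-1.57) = -15.14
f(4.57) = 1.04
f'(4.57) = -2.86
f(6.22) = -0.95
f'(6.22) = 0.44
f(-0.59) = 42.43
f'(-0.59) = -13.18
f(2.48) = 11.39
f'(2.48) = -7.04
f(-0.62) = 42.82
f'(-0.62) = -13.24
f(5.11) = -0.21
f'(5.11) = -1.78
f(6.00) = -1.00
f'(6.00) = 0.00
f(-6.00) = 143.00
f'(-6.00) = -24.00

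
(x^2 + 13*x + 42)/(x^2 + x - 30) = (x + 7)/(x - 5)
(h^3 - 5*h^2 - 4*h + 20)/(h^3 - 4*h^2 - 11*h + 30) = (h + 2)/(h + 3)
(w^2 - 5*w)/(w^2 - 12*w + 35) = w/(w - 7)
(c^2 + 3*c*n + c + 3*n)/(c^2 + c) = (c + 3*n)/c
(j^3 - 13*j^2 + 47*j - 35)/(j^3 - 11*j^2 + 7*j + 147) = (j^2 - 6*j + 5)/(j^2 - 4*j - 21)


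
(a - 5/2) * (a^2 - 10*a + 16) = a^3 - 25*a^2/2 + 41*a - 40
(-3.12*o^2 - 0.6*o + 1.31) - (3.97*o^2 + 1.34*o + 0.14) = -7.09*o^2 - 1.94*o + 1.17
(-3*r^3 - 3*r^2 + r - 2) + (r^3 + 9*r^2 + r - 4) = -2*r^3 + 6*r^2 + 2*r - 6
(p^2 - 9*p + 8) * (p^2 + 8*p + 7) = p^4 - p^3 - 57*p^2 + p + 56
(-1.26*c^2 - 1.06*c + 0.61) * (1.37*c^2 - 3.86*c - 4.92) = -1.7262*c^4 + 3.4114*c^3 + 11.1265*c^2 + 2.8606*c - 3.0012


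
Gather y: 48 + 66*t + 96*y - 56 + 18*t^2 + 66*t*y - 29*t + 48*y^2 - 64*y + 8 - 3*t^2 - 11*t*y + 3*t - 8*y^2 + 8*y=15*t^2 + 40*t + 40*y^2 + y*(55*t + 40)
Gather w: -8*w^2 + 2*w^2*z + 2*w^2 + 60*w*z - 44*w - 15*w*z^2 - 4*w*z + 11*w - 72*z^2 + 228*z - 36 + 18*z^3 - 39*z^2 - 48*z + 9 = w^2*(2*z - 6) + w*(-15*z^2 + 56*z - 33) + 18*z^3 - 111*z^2 + 180*z - 27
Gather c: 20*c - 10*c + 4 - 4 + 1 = 10*c + 1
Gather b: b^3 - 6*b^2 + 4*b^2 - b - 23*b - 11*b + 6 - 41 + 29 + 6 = b^3 - 2*b^2 - 35*b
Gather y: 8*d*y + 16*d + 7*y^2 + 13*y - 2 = 16*d + 7*y^2 + y*(8*d + 13) - 2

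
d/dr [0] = 0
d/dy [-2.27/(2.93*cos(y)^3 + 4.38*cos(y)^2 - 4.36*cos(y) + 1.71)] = (-19.9533*cos(y)^2 - 19.8852*cos(y) + 9.8972)*sin(y)/(2.93*cos(y)^3 + 4.38*cos(y)^2 - 4.36*cos(y) + 1.71)^2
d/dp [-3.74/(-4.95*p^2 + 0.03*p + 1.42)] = (0.1122 - 37.026*p)/(-4.95*p^2 + 0.03*p + 1.42)^2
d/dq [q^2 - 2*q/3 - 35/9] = 2*q - 2/3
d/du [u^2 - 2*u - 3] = 2*u - 2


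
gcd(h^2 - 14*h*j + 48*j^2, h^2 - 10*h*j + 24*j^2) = h - 6*j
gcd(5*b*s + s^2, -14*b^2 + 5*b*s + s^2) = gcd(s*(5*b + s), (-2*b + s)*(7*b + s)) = 1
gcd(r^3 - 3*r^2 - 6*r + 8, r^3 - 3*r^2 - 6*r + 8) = r^3 - 3*r^2 - 6*r + 8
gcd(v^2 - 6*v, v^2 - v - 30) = v - 6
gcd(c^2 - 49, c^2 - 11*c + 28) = c - 7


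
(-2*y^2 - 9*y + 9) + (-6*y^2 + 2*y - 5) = -8*y^2 - 7*y + 4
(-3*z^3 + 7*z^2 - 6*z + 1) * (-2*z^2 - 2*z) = 6*z^5 - 8*z^4 - 2*z^3 + 10*z^2 - 2*z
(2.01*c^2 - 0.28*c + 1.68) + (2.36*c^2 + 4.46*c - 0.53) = 4.37*c^2 + 4.18*c + 1.15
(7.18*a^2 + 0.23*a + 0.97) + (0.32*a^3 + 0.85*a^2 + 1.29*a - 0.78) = 0.32*a^3 + 8.03*a^2 + 1.52*a + 0.19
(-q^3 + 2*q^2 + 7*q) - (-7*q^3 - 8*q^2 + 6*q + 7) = 6*q^3 + 10*q^2 + q - 7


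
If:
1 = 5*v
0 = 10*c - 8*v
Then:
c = 4/25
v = 1/5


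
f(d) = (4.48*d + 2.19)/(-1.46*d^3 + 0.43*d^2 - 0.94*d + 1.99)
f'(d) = (4.48*d + 2.19)*(4.38*d^2 - 0.86*d + 0.94)/(-1.46*d^3 + 0.43*d^2 - 0.94*d + 1.99)^2 + 4.48/(-1.46*d^3 + 0.43*d^2 - 0.94*d + 1.99)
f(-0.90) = -0.43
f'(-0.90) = 0.52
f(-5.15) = -0.10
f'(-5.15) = -0.03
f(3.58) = -0.29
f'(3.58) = 0.18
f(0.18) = 1.64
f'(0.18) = 3.29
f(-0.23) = 0.52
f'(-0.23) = 2.31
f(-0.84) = -0.40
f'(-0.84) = 0.66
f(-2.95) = -0.24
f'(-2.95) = -0.12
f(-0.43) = 0.10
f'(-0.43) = 1.81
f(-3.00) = -0.23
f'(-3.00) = -0.12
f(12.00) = -0.02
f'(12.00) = 0.00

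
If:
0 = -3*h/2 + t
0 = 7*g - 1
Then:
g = 1/7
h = 2*t/3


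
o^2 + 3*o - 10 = (o - 2)*(o + 5)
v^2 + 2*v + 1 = (v + 1)^2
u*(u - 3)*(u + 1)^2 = u^4 - u^3 - 5*u^2 - 3*u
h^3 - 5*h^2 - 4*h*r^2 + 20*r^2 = (h - 5)*(h - 2*r)*(h + 2*r)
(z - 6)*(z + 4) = z^2 - 2*z - 24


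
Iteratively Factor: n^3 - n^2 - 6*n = (n - 3)*(n^2 + 2*n) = (n - 3)*(n + 2)*(n)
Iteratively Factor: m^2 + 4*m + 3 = (m + 3)*(m + 1)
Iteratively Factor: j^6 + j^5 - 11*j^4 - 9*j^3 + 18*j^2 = (j)*(j^5 + j^4 - 11*j^3 - 9*j^2 + 18*j) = j*(j - 1)*(j^4 + 2*j^3 - 9*j^2 - 18*j) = j*(j - 1)*(j + 2)*(j^3 - 9*j) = j*(j - 1)*(j + 2)*(j + 3)*(j^2 - 3*j) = j*(j - 3)*(j - 1)*(j + 2)*(j + 3)*(j)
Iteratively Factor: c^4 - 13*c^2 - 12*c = (c - 4)*(c^3 + 4*c^2 + 3*c) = c*(c - 4)*(c^2 + 4*c + 3) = c*(c - 4)*(c + 1)*(c + 3)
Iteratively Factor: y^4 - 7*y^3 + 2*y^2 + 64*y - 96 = (y - 2)*(y^3 - 5*y^2 - 8*y + 48) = (y - 4)*(y - 2)*(y^2 - y - 12) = (y - 4)*(y - 2)*(y + 3)*(y - 4)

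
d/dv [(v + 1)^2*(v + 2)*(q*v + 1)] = (v + 1)*(q*(v + 1)*(v + 2) + (v + 1)*(q*v + 1) + 2*(v + 2)*(q*v + 1))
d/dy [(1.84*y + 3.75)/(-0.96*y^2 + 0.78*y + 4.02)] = (1.7664*y^2 + 7.2*y + 4.4718)/(0.9216*y^4 - 1.4976*y^3 - 7.11*y^2 + 6.2712*y + 16.1604)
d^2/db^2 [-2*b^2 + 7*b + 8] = -4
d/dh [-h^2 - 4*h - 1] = -2*h - 4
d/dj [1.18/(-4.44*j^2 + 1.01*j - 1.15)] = (10.4784*j - 1.1918)/(4.44*j^2 - 1.01*j + 1.15)^2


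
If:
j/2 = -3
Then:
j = -6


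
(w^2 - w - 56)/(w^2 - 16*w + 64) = (w + 7)/(w - 8)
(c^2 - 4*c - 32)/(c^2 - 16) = (c - 8)/(c - 4)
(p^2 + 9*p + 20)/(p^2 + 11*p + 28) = (p + 5)/(p + 7)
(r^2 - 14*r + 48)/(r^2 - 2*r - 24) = (r - 8)/(r + 4)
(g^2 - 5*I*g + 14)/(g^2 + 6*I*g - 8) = (g - 7*I)/(g + 4*I)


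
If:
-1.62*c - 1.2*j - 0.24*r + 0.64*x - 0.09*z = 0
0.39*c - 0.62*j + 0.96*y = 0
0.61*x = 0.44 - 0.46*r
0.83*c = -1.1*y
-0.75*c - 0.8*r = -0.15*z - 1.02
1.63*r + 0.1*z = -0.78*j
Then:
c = 0.50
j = -0.27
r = 0.30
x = 0.50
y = -0.38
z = -2.70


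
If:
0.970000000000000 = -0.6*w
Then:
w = -1.62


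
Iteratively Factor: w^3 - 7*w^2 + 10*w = (w - 5)*(w^2 - 2*w) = (w - 5)*(w - 2)*(w)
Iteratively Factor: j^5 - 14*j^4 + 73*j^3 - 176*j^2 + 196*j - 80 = (j - 4)*(j^4 - 10*j^3 + 33*j^2 - 44*j + 20) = (j - 4)*(j - 2)*(j^3 - 8*j^2 + 17*j - 10) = (j - 4)*(j - 2)*(j - 1)*(j^2 - 7*j + 10) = (j - 5)*(j - 4)*(j - 2)*(j - 1)*(j - 2)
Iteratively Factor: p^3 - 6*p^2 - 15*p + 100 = (p - 5)*(p^2 - p - 20) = (p - 5)*(p + 4)*(p - 5)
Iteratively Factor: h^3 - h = (h + 1)*(h^2 - h) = (h - 1)*(h + 1)*(h)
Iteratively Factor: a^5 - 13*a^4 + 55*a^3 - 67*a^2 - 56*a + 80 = (a + 1)*(a^4 - 14*a^3 + 69*a^2 - 136*a + 80) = (a - 5)*(a + 1)*(a^3 - 9*a^2 + 24*a - 16) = (a - 5)*(a - 4)*(a + 1)*(a^2 - 5*a + 4) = (a - 5)*(a - 4)*(a - 1)*(a + 1)*(a - 4)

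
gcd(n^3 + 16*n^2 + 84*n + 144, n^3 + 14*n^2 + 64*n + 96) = n^2 + 10*n + 24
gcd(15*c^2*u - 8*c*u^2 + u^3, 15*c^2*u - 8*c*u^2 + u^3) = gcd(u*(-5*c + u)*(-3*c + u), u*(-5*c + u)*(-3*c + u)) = 15*c^2*u - 8*c*u^2 + u^3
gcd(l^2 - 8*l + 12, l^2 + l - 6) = l - 2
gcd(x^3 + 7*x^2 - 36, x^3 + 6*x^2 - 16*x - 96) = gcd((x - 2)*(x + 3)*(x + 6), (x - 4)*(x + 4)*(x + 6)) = x + 6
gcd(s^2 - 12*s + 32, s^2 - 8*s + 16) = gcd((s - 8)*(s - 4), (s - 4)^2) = s - 4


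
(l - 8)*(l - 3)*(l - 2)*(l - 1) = l^4 - 14*l^3 + 59*l^2 - 94*l + 48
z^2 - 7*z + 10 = (z - 5)*(z - 2)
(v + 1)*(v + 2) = v^2 + 3*v + 2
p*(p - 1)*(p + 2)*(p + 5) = p^4 + 6*p^3 + 3*p^2 - 10*p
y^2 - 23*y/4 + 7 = (y - 4)*(y - 7/4)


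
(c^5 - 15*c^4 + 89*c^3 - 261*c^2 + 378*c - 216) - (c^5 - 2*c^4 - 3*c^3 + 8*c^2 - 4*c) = -13*c^4 + 92*c^3 - 269*c^2 + 382*c - 216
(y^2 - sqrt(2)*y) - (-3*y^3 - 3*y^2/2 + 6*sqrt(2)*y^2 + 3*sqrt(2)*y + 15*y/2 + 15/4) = 3*y^3 - 6*sqrt(2)*y^2 + 5*y^2/2 - 15*y/2 - 4*sqrt(2)*y - 15/4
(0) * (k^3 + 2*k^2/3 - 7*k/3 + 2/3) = 0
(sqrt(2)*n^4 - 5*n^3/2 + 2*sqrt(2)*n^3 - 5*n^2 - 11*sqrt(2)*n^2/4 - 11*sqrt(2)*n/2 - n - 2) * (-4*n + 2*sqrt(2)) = -4*sqrt(2)*n^5 - 8*sqrt(2)*n^4 + 14*n^4 + 6*sqrt(2)*n^3 + 28*n^3 - 7*n^2 + 12*sqrt(2)*n^2 - 14*n - 2*sqrt(2)*n - 4*sqrt(2)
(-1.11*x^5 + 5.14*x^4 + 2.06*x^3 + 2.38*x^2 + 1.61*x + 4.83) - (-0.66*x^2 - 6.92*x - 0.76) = -1.11*x^5 + 5.14*x^4 + 2.06*x^3 + 3.04*x^2 + 8.53*x + 5.59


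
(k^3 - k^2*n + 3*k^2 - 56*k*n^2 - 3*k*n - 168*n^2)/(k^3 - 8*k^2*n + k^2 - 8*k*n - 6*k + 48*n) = (k + 7*n)/(k - 2)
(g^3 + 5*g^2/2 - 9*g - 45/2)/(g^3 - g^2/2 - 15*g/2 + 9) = (2*g^2 - g - 15)/(2*g^2 - 7*g + 6)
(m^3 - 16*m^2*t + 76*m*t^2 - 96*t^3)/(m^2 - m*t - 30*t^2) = (m^2 - 10*m*t + 16*t^2)/(m + 5*t)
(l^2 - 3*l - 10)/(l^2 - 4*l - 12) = (l - 5)/(l - 6)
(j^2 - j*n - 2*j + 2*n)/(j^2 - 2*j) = (j - n)/j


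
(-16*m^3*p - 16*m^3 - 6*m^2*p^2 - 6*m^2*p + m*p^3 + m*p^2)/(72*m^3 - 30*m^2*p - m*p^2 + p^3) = m*(-16*m^2*p - 16*m^2 - 6*m*p^2 - 6*m*p + p^3 + p^2)/(72*m^3 - 30*m^2*p - m*p^2 + p^3)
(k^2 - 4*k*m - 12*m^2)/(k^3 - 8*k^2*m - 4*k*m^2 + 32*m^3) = (k - 6*m)/(k^2 - 10*k*m + 16*m^2)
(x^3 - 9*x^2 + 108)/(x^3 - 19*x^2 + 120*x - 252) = (x + 3)/(x - 7)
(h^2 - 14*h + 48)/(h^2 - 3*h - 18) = (h - 8)/(h + 3)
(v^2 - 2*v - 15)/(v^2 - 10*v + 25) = (v + 3)/(v - 5)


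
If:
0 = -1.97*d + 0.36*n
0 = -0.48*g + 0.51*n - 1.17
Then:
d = 0.182741116751269*n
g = 1.0625*n - 2.4375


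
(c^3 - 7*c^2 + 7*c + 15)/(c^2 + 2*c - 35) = (c^2 - 2*c - 3)/(c + 7)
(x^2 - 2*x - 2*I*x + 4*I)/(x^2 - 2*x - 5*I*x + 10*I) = (x - 2*I)/(x - 5*I)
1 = 1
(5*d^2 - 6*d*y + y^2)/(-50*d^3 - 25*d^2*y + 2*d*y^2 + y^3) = (-d + y)/(10*d^2 + 7*d*y + y^2)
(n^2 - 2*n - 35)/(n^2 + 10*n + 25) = (n - 7)/(n + 5)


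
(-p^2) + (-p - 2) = -p^2 - p - 2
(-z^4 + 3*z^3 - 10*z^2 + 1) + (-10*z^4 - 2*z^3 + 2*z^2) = -11*z^4 + z^3 - 8*z^2 + 1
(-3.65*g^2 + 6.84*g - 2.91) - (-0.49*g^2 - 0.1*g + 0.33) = -3.16*g^2 + 6.94*g - 3.24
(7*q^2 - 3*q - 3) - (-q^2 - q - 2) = 8*q^2 - 2*q - 1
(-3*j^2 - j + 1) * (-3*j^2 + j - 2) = 9*j^4 + 2*j^2 + 3*j - 2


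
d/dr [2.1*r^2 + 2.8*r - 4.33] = 4.2*r + 2.8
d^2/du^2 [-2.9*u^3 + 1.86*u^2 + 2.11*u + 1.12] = 3.72 - 17.4*u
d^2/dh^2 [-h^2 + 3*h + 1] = -2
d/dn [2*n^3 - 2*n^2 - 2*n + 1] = 6*n^2 - 4*n - 2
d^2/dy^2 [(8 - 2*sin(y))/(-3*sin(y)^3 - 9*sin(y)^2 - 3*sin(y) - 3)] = 2*(-4*sin(y)^7 + 27*sin(y)^6 + 133*sin(y)^5 + 138*sin(y)^4 - 158*sin(y)^3 - 295*sin(y)^2 - 71*sin(y) + 14)/(3*(sin(y)^3 + 3*sin(y)^2 + sin(y) + 1)^3)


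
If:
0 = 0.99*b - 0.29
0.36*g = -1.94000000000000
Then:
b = 0.29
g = -5.39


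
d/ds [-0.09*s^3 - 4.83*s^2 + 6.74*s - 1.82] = -0.27*s^2 - 9.66*s + 6.74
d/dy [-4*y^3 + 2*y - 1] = 2 - 12*y^2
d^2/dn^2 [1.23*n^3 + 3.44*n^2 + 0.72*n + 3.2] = 7.38*n + 6.88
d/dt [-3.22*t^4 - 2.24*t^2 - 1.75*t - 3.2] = -12.88*t^3 - 4.48*t - 1.75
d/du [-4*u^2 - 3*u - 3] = -8*u - 3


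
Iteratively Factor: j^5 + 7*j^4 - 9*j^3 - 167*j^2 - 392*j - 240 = (j + 4)*(j^4 + 3*j^3 - 21*j^2 - 83*j - 60) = (j - 5)*(j + 4)*(j^3 + 8*j^2 + 19*j + 12) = (j - 5)*(j + 1)*(j + 4)*(j^2 + 7*j + 12) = (j - 5)*(j + 1)*(j + 3)*(j + 4)*(j + 4)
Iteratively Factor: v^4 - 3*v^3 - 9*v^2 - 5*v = (v + 1)*(v^3 - 4*v^2 - 5*v) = (v - 5)*(v + 1)*(v^2 + v) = v*(v - 5)*(v + 1)*(v + 1)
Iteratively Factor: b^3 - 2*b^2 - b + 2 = (b - 2)*(b^2 - 1) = (b - 2)*(b - 1)*(b + 1)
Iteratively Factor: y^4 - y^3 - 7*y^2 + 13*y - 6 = (y - 1)*(y^3 - 7*y + 6) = (y - 2)*(y - 1)*(y^2 + 2*y - 3) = (y - 2)*(y - 1)^2*(y + 3)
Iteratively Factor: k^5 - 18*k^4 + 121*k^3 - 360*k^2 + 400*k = (k - 5)*(k^4 - 13*k^3 + 56*k^2 - 80*k) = k*(k - 5)*(k^3 - 13*k^2 + 56*k - 80) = k*(k - 5)*(k - 4)*(k^2 - 9*k + 20) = k*(k - 5)*(k - 4)^2*(k - 5)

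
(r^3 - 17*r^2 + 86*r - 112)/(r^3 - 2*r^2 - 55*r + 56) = (r^2 - 9*r + 14)/(r^2 + 6*r - 7)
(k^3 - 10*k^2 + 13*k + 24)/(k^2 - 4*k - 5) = (k^2 - 11*k + 24)/(k - 5)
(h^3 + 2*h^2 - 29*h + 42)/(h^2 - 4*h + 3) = (h^2 + 5*h - 14)/(h - 1)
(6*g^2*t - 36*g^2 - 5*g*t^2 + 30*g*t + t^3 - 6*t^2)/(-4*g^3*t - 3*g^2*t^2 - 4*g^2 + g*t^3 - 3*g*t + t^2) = (-6*g^2*t + 36*g^2 + 5*g*t^2 - 30*g*t - t^3 + 6*t^2)/(4*g^3*t + 3*g^2*t^2 + 4*g^2 - g*t^3 + 3*g*t - t^2)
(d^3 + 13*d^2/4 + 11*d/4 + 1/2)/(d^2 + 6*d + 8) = (4*d^2 + 5*d + 1)/(4*(d + 4))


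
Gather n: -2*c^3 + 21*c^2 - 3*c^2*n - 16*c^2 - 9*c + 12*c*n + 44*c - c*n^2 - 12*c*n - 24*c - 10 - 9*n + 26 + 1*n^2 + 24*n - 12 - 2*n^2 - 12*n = -2*c^3 + 5*c^2 + 11*c + n^2*(-c - 1) + n*(3 - 3*c^2) + 4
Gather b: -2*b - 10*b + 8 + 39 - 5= 42 - 12*b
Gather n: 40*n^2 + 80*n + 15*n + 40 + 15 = 40*n^2 + 95*n + 55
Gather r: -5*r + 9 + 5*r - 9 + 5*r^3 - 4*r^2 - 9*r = 5*r^3 - 4*r^2 - 9*r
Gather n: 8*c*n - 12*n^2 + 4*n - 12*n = -12*n^2 + n*(8*c - 8)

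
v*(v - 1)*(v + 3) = v^3 + 2*v^2 - 3*v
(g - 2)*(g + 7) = g^2 + 5*g - 14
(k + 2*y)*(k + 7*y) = k^2 + 9*k*y + 14*y^2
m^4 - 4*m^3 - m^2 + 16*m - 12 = (m - 3)*(m - 2)*(m - 1)*(m + 2)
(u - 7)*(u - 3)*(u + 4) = u^3 - 6*u^2 - 19*u + 84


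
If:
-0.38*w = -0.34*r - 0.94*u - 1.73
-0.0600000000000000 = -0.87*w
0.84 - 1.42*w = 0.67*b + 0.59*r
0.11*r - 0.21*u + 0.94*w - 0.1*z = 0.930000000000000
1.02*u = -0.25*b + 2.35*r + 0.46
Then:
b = 1.72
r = -0.69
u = -1.56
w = 0.07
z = -6.13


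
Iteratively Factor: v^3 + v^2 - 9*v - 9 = (v - 3)*(v^2 + 4*v + 3) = (v - 3)*(v + 1)*(v + 3)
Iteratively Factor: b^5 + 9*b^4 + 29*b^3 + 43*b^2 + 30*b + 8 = (b + 1)*(b^4 + 8*b^3 + 21*b^2 + 22*b + 8) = (b + 1)*(b + 4)*(b^3 + 4*b^2 + 5*b + 2) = (b + 1)^2*(b + 4)*(b^2 + 3*b + 2) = (b + 1)^3*(b + 4)*(b + 2)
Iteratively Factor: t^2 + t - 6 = (t - 2)*(t + 3)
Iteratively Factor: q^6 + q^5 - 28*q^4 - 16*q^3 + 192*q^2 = (q)*(q^5 + q^4 - 28*q^3 - 16*q^2 + 192*q) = q*(q + 4)*(q^4 - 3*q^3 - 16*q^2 + 48*q) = q*(q - 3)*(q + 4)*(q^3 - 16*q) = q*(q - 4)*(q - 3)*(q + 4)*(q^2 + 4*q) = q*(q - 4)*(q - 3)*(q + 4)^2*(q)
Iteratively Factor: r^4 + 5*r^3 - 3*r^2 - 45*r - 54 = (r + 2)*(r^3 + 3*r^2 - 9*r - 27) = (r + 2)*(r + 3)*(r^2 - 9) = (r - 3)*(r + 2)*(r + 3)*(r + 3)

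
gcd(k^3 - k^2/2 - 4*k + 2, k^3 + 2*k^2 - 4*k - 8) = k^2 - 4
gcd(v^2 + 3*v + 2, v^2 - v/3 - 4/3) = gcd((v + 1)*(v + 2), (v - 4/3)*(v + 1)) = v + 1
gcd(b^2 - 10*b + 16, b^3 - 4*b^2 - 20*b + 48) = b - 2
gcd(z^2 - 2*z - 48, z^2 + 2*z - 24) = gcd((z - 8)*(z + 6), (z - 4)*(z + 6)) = z + 6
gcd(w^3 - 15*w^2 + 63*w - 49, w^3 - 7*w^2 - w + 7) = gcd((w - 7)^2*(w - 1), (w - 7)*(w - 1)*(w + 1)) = w^2 - 8*w + 7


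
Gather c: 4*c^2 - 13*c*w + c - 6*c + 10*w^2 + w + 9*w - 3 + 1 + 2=4*c^2 + c*(-13*w - 5) + 10*w^2 + 10*w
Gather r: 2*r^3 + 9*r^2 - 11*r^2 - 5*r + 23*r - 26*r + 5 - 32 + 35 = 2*r^3 - 2*r^2 - 8*r + 8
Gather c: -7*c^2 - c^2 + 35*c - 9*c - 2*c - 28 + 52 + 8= -8*c^2 + 24*c + 32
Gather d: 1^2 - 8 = -7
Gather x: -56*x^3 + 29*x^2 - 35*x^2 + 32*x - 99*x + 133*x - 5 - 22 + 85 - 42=-56*x^3 - 6*x^2 + 66*x + 16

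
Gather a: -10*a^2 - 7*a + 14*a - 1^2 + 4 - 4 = -10*a^2 + 7*a - 1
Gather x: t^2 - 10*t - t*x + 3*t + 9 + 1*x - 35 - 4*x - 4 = t^2 - 7*t + x*(-t - 3) - 30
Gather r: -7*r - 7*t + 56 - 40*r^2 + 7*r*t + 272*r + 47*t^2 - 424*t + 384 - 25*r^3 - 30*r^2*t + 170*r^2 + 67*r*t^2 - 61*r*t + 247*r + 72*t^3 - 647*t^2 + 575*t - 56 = -25*r^3 + r^2*(130 - 30*t) + r*(67*t^2 - 54*t + 512) + 72*t^3 - 600*t^2 + 144*t + 384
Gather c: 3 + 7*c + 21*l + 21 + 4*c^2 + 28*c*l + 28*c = 4*c^2 + c*(28*l + 35) + 21*l + 24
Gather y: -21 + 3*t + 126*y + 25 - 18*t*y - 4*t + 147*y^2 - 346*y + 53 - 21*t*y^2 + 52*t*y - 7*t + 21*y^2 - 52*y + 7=-8*t + y^2*(168 - 21*t) + y*(34*t - 272) + 64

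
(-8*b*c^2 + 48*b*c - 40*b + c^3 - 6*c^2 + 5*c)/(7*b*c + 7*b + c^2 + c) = (-8*b*c^2 + 48*b*c - 40*b + c^3 - 6*c^2 + 5*c)/(7*b*c + 7*b + c^2 + c)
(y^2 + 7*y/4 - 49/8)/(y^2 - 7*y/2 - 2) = (-8*y^2 - 14*y + 49)/(4*(-2*y^2 + 7*y + 4))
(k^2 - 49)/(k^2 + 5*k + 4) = (k^2 - 49)/(k^2 + 5*k + 4)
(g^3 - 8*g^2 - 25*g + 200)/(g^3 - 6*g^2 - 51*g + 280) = (g + 5)/(g + 7)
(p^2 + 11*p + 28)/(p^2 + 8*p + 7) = (p + 4)/(p + 1)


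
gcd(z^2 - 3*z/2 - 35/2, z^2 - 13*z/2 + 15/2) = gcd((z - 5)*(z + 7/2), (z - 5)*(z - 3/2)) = z - 5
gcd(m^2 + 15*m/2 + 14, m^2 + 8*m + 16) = m + 4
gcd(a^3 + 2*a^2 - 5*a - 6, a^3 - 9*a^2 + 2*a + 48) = 1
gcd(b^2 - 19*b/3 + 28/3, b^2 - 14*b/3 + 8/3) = b - 4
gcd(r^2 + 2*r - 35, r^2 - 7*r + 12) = 1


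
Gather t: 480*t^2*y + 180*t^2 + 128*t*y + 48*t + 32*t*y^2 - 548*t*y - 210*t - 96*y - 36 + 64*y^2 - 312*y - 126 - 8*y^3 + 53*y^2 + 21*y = t^2*(480*y + 180) + t*(32*y^2 - 420*y - 162) - 8*y^3 + 117*y^2 - 387*y - 162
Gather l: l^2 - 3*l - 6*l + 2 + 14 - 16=l^2 - 9*l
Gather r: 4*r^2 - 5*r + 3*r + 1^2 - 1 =4*r^2 - 2*r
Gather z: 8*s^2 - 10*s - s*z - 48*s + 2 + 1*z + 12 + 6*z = 8*s^2 - 58*s + z*(7 - s) + 14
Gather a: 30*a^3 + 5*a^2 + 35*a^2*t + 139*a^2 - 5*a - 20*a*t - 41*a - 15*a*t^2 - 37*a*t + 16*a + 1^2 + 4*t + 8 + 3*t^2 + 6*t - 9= 30*a^3 + a^2*(35*t + 144) + a*(-15*t^2 - 57*t - 30) + 3*t^2 + 10*t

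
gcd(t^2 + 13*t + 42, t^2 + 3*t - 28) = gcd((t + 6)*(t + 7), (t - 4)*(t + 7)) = t + 7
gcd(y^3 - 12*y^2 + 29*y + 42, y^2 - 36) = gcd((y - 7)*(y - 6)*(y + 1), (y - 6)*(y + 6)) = y - 6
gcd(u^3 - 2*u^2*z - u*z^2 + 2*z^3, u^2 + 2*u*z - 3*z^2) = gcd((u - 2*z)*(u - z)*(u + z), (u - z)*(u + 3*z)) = -u + z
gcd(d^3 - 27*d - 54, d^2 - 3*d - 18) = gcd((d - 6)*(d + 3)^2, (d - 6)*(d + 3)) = d^2 - 3*d - 18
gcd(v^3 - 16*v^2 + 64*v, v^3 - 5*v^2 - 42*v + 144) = v - 8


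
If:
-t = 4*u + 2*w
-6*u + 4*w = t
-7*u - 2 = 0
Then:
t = 4/3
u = -2/7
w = -2/21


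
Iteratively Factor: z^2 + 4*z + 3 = (z + 1)*(z + 3)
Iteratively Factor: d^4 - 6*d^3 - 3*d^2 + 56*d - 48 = (d - 1)*(d^3 - 5*d^2 - 8*d + 48) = (d - 4)*(d - 1)*(d^2 - d - 12) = (d - 4)*(d - 1)*(d + 3)*(d - 4)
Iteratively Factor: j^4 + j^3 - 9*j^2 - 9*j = (j)*(j^3 + j^2 - 9*j - 9) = j*(j + 1)*(j^2 - 9) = j*(j + 1)*(j + 3)*(j - 3)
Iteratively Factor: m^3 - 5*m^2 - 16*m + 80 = (m - 5)*(m^2 - 16) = (m - 5)*(m - 4)*(m + 4)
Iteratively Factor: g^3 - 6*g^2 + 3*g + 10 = (g - 2)*(g^2 - 4*g - 5) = (g - 5)*(g - 2)*(g + 1)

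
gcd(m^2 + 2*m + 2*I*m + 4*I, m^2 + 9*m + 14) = m + 2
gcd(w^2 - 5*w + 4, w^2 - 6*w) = 1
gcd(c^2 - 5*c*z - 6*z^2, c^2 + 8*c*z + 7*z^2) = c + z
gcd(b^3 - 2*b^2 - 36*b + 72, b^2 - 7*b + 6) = b - 6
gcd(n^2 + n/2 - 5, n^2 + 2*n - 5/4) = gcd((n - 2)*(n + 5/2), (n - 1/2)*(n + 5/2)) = n + 5/2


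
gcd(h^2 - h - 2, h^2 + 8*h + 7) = h + 1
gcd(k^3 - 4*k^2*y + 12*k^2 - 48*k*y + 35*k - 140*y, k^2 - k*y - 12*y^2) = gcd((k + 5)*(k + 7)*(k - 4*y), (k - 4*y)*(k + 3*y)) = -k + 4*y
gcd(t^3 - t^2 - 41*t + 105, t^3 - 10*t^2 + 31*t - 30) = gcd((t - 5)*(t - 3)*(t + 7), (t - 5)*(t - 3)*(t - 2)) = t^2 - 8*t + 15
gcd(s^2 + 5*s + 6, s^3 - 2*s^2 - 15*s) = s + 3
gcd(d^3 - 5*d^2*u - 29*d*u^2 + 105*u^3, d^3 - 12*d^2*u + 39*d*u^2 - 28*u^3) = -d + 7*u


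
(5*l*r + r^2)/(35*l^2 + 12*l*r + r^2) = r/(7*l + r)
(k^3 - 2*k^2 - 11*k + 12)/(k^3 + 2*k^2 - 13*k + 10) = (k^2 - k - 12)/(k^2 + 3*k - 10)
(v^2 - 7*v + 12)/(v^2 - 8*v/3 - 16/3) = 3*(v - 3)/(3*v + 4)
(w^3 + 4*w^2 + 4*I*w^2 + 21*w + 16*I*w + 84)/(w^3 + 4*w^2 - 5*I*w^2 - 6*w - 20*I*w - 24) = (w + 7*I)/(w - 2*I)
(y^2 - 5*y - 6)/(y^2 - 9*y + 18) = (y + 1)/(y - 3)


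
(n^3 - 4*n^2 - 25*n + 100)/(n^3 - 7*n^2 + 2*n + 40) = (n + 5)/(n + 2)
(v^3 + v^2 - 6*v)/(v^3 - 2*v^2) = (v + 3)/v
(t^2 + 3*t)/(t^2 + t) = (t + 3)/(t + 1)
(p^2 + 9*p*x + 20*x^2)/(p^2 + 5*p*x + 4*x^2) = (p + 5*x)/(p + x)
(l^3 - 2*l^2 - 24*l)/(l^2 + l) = (l^2 - 2*l - 24)/(l + 1)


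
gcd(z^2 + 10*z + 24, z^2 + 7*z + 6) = z + 6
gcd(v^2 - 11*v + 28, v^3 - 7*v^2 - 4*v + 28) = v - 7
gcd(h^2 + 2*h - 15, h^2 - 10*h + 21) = h - 3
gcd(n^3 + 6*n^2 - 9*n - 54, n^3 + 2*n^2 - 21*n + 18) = n^2 + 3*n - 18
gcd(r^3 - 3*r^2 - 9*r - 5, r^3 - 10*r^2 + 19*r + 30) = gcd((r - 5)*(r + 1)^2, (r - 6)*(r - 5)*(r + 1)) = r^2 - 4*r - 5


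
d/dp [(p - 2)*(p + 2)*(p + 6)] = 3*p^2 + 12*p - 4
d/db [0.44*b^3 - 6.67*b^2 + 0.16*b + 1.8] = 1.32*b^2 - 13.34*b + 0.16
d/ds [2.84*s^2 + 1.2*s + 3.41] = 5.68*s + 1.2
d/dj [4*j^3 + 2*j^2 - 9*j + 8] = 12*j^2 + 4*j - 9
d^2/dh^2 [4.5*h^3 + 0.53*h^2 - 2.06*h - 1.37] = 27.0*h + 1.06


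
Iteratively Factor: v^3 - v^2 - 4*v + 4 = (v - 2)*(v^2 + v - 2) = (v - 2)*(v - 1)*(v + 2)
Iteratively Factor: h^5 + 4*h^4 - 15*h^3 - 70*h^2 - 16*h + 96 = (h - 1)*(h^4 + 5*h^3 - 10*h^2 - 80*h - 96) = (h - 4)*(h - 1)*(h^3 + 9*h^2 + 26*h + 24) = (h - 4)*(h - 1)*(h + 3)*(h^2 + 6*h + 8) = (h - 4)*(h - 1)*(h + 2)*(h + 3)*(h + 4)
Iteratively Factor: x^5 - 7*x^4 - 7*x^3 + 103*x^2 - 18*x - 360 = (x - 4)*(x^4 - 3*x^3 - 19*x^2 + 27*x + 90) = (x - 4)*(x + 2)*(x^3 - 5*x^2 - 9*x + 45) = (x - 5)*(x - 4)*(x + 2)*(x^2 - 9) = (x - 5)*(x - 4)*(x - 3)*(x + 2)*(x + 3)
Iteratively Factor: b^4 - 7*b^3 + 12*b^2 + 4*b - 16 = (b - 2)*(b^3 - 5*b^2 + 2*b + 8) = (b - 2)*(b + 1)*(b^2 - 6*b + 8) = (b - 2)^2*(b + 1)*(b - 4)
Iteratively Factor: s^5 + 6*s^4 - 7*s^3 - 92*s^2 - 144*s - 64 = (s + 1)*(s^4 + 5*s^3 - 12*s^2 - 80*s - 64) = (s + 1)^2*(s^3 + 4*s^2 - 16*s - 64) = (s + 1)^2*(s + 4)*(s^2 - 16) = (s - 4)*(s + 1)^2*(s + 4)*(s + 4)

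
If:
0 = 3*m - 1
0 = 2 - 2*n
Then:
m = 1/3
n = 1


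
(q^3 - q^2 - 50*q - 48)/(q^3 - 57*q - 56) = (q + 6)/(q + 7)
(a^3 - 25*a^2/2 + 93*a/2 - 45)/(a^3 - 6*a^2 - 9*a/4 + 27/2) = 2*(a - 5)/(2*a + 3)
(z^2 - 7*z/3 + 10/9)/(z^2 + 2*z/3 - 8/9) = (3*z - 5)/(3*z + 4)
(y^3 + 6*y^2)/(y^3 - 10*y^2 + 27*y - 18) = y^2*(y + 6)/(y^3 - 10*y^2 + 27*y - 18)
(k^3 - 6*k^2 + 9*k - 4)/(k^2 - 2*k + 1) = k - 4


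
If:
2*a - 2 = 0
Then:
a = 1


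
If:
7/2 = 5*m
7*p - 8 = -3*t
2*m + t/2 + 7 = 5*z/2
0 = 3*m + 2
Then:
No Solution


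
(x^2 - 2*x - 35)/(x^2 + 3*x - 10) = (x - 7)/(x - 2)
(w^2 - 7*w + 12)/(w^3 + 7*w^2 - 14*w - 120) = (w - 3)/(w^2 + 11*w + 30)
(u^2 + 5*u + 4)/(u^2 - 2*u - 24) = (u + 1)/(u - 6)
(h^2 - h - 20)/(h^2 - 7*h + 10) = (h + 4)/(h - 2)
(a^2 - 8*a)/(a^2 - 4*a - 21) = a*(8 - a)/(-a^2 + 4*a + 21)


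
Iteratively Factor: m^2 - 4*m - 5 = (m - 5)*(m + 1)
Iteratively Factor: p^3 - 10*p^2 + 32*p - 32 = (p - 4)*(p^2 - 6*p + 8) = (p - 4)^2*(p - 2)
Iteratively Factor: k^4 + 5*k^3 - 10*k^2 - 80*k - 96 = (k + 4)*(k^3 + k^2 - 14*k - 24) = (k + 3)*(k + 4)*(k^2 - 2*k - 8) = (k + 2)*(k + 3)*(k + 4)*(k - 4)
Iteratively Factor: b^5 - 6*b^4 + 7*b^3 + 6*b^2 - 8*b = (b - 4)*(b^4 - 2*b^3 - b^2 + 2*b) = (b - 4)*(b + 1)*(b^3 - 3*b^2 + 2*b) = b*(b - 4)*(b + 1)*(b^2 - 3*b + 2) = b*(b - 4)*(b - 2)*(b + 1)*(b - 1)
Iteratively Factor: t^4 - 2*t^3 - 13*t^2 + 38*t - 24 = (t - 2)*(t^3 - 13*t + 12) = (t - 2)*(t + 4)*(t^2 - 4*t + 3) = (t - 2)*(t - 1)*(t + 4)*(t - 3)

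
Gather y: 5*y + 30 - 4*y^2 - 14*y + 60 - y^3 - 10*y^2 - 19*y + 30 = -y^3 - 14*y^2 - 28*y + 120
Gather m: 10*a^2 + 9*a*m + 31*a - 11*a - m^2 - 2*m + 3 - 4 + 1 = 10*a^2 + 20*a - m^2 + m*(9*a - 2)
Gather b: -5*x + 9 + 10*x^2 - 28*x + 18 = 10*x^2 - 33*x + 27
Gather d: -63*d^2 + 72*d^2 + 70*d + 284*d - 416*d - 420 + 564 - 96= 9*d^2 - 62*d + 48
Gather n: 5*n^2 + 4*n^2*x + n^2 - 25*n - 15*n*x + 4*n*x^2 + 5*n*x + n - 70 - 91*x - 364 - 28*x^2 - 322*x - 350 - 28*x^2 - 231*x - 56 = n^2*(4*x + 6) + n*(4*x^2 - 10*x - 24) - 56*x^2 - 644*x - 840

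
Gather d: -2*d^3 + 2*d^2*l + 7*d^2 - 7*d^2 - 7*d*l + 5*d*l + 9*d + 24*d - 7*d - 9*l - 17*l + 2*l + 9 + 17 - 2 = -2*d^3 + 2*d^2*l + d*(26 - 2*l) - 24*l + 24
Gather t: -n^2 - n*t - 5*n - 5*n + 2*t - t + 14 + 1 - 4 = -n^2 - 10*n + t*(1 - n) + 11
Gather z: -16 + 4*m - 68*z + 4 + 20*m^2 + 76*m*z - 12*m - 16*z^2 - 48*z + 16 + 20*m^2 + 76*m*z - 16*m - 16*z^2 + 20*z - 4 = 40*m^2 - 24*m - 32*z^2 + z*(152*m - 96)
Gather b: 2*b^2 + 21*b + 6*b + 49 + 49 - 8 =2*b^2 + 27*b + 90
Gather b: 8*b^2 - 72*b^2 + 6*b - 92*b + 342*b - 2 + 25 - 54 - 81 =-64*b^2 + 256*b - 112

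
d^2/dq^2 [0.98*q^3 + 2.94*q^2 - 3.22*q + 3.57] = 5.88*q + 5.88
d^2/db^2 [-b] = 0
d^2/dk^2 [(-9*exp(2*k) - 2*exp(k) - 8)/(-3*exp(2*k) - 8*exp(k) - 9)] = (-198*exp(4*k) - 156*exp(3*k) + 2196*exp(2*k) + 2420*exp(k) - 414)*exp(k)/(27*exp(6*k) + 216*exp(5*k) + 819*exp(4*k) + 1808*exp(3*k) + 2457*exp(2*k) + 1944*exp(k) + 729)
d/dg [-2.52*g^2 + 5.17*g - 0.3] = 5.17 - 5.04*g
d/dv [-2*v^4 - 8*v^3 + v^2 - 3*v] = -8*v^3 - 24*v^2 + 2*v - 3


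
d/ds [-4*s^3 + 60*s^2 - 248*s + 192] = -12*s^2 + 120*s - 248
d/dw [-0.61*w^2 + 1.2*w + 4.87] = 1.2 - 1.22*w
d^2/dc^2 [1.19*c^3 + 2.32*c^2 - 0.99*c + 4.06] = 7.14*c + 4.64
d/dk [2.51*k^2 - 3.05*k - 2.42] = 5.02*k - 3.05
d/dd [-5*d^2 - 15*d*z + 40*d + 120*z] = -10*d - 15*z + 40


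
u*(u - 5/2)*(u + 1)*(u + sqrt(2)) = u^4 - 3*u^3/2 + sqrt(2)*u^3 - 5*u^2/2 - 3*sqrt(2)*u^2/2 - 5*sqrt(2)*u/2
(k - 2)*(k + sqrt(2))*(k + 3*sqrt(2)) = k^3 - 2*k^2 + 4*sqrt(2)*k^2 - 8*sqrt(2)*k + 6*k - 12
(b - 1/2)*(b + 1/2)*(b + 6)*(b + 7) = b^4 + 13*b^3 + 167*b^2/4 - 13*b/4 - 21/2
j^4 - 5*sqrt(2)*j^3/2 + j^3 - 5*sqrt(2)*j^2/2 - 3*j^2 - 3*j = j*(j + 1)*(j - 3*sqrt(2))*(j + sqrt(2)/2)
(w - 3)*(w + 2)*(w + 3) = w^3 + 2*w^2 - 9*w - 18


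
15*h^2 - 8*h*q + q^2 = (-5*h + q)*(-3*h + q)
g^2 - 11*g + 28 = (g - 7)*(g - 4)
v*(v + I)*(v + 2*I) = v^3 + 3*I*v^2 - 2*v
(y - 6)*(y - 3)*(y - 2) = y^3 - 11*y^2 + 36*y - 36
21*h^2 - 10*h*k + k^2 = (-7*h + k)*(-3*h + k)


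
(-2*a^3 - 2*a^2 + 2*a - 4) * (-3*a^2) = 6*a^5 + 6*a^4 - 6*a^3 + 12*a^2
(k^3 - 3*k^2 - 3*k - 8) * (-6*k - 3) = -6*k^4 + 15*k^3 + 27*k^2 + 57*k + 24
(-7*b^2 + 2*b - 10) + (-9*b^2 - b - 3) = -16*b^2 + b - 13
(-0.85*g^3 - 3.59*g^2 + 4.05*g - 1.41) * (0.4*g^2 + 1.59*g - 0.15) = -0.34*g^5 - 2.7875*g^4 - 3.9606*g^3 + 6.414*g^2 - 2.8494*g + 0.2115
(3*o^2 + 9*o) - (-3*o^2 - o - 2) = 6*o^2 + 10*o + 2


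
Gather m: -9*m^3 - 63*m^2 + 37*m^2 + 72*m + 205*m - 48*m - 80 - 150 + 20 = -9*m^3 - 26*m^2 + 229*m - 210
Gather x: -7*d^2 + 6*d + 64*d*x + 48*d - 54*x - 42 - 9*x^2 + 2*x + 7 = -7*d^2 + 54*d - 9*x^2 + x*(64*d - 52) - 35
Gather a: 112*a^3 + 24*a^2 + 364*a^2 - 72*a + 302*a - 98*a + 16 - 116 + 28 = 112*a^3 + 388*a^2 + 132*a - 72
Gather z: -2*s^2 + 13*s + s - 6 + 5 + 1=-2*s^2 + 14*s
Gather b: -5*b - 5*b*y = b*(-5*y - 5)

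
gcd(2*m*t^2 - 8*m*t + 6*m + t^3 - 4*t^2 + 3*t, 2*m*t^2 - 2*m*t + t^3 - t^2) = 2*m*t - 2*m + t^2 - t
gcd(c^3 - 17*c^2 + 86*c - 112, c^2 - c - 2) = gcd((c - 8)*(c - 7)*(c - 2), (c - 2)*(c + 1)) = c - 2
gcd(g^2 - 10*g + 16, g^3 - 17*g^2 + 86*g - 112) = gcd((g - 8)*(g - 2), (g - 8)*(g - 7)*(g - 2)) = g^2 - 10*g + 16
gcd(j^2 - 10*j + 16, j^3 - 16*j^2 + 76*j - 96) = j^2 - 10*j + 16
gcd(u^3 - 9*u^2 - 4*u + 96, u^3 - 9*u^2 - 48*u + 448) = u - 8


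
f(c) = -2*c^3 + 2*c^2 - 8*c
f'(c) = -6*c^2 + 4*c - 8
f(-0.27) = 2.35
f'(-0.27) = -9.52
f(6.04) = -416.05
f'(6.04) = -202.73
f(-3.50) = 138.25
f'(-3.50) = -95.50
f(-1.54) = 24.37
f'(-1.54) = -28.39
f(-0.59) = 5.83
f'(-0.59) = -12.45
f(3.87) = -116.93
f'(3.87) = -82.38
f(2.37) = -34.35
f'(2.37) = -32.22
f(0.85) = -6.58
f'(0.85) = -8.94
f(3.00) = -60.00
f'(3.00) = -50.00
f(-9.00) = 1692.00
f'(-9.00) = -530.00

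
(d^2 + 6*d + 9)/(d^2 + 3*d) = (d + 3)/d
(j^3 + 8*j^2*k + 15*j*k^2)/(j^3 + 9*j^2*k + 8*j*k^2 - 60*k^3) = j*(j + 3*k)/(j^2 + 4*j*k - 12*k^2)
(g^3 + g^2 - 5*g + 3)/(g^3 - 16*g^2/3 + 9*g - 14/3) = 3*(g^2 + 2*g - 3)/(3*g^2 - 13*g + 14)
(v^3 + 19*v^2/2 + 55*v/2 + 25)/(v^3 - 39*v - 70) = (v + 5/2)/(v - 7)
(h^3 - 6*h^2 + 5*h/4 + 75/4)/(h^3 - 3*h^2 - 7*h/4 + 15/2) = (h - 5)/(h - 2)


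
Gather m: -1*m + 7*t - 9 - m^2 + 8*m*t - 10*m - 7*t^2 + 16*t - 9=-m^2 + m*(8*t - 11) - 7*t^2 + 23*t - 18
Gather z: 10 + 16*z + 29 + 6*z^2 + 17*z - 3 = 6*z^2 + 33*z + 36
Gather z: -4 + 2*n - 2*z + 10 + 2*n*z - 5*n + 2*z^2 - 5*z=-3*n + 2*z^2 + z*(2*n - 7) + 6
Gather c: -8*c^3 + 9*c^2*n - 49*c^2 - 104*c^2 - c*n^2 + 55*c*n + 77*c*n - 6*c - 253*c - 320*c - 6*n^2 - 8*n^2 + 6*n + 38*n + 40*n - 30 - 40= -8*c^3 + c^2*(9*n - 153) + c*(-n^2 + 132*n - 579) - 14*n^2 + 84*n - 70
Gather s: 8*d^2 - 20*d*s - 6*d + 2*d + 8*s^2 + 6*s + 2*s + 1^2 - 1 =8*d^2 - 4*d + 8*s^2 + s*(8 - 20*d)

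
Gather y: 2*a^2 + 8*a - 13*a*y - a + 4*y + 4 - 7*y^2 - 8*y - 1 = 2*a^2 + 7*a - 7*y^2 + y*(-13*a - 4) + 3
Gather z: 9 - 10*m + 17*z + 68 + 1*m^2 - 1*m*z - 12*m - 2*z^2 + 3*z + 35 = m^2 - 22*m - 2*z^2 + z*(20 - m) + 112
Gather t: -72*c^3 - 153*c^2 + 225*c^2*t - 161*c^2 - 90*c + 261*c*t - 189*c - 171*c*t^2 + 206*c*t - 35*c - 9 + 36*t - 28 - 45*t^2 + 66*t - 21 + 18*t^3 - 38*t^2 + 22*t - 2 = -72*c^3 - 314*c^2 - 314*c + 18*t^3 + t^2*(-171*c - 83) + t*(225*c^2 + 467*c + 124) - 60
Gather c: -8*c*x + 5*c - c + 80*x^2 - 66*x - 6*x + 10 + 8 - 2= c*(4 - 8*x) + 80*x^2 - 72*x + 16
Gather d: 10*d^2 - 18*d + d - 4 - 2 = 10*d^2 - 17*d - 6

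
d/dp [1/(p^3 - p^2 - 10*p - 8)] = (-3*p^2 + 2*p + 10)/(-p^3 + p^2 + 10*p + 8)^2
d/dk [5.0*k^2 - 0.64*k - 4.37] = 10.0*k - 0.64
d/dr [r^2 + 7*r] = 2*r + 7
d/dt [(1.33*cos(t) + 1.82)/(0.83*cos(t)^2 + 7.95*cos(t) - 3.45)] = (1.1039*cos(t)^2 + 3.0212*cos(t) + 19.0575)*sin(t)/(0.6889*cos(t)^4 + 13.197*cos(t)^3 + 57.4755*cos(t)^2 - 54.855*cos(t) + 11.9025)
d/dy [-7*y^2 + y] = 1 - 14*y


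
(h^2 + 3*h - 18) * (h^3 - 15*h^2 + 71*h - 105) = h^5 - 12*h^4 + 8*h^3 + 378*h^2 - 1593*h + 1890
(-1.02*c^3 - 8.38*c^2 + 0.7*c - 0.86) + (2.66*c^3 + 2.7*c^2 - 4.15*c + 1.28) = 1.64*c^3 - 5.68*c^2 - 3.45*c + 0.42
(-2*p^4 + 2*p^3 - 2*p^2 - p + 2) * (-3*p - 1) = 6*p^5 - 4*p^4 + 4*p^3 + 5*p^2 - 5*p - 2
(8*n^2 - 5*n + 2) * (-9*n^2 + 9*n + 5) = -72*n^4 + 117*n^3 - 23*n^2 - 7*n + 10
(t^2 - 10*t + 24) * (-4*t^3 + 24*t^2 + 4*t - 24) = -4*t^5 + 64*t^4 - 332*t^3 + 512*t^2 + 336*t - 576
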